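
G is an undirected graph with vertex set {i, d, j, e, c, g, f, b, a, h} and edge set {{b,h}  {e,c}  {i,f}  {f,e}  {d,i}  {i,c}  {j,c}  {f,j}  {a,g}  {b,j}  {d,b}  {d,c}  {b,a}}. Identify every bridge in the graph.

a-b, a-g, b-h

The edges on the cycle d-b-j-c-d are not bridges since each lies on that cycle.
But removing b–h disconnects b from h; removing a–g disconnects a from g; removing b–a disconnects b from a — these are bridges.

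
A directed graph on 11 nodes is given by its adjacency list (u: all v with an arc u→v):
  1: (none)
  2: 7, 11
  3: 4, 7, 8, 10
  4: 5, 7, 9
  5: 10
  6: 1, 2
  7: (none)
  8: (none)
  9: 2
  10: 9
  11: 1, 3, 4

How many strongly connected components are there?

5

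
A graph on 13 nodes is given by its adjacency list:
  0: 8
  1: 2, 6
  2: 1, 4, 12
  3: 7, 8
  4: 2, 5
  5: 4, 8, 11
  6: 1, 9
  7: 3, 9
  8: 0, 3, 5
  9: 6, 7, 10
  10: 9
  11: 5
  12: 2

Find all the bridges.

The edges on the cycle 4-5-8-3-7-9-6-1-2-4 are not bridges since each lies on that cycle.
But removing 2-12 disconnects 2 from 12; removing 10-9 disconnects 10 from 9; removing 5-11 disconnects 5 from 11; removing 8-0 disconnects 8 from 0 — these are bridges.

0-8, 10-9, 11-5, 12-2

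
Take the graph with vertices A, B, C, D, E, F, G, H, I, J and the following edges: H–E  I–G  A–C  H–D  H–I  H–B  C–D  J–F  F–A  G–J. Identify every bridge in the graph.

B-H, E-H

The edges on the cycle H-I-G-J-F-A-C-D-H are not bridges since each lies on that cycle.
But removing H–B disconnects H from B; removing H–E disconnects H from E — these are bridges.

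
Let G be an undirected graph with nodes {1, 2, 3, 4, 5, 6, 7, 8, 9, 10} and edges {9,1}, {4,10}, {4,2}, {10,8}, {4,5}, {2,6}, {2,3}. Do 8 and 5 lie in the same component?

Yes

From 8 we can reach 2, 3, 4, 5, 6, 8, 10, which includes 5.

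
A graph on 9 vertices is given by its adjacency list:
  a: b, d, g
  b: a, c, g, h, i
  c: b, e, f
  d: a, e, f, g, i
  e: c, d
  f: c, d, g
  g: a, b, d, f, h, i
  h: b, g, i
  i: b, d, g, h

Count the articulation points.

0

Removing b, for instance, still leaves 1 component. No single vertex removal increases the component count — the graph has no articulation points.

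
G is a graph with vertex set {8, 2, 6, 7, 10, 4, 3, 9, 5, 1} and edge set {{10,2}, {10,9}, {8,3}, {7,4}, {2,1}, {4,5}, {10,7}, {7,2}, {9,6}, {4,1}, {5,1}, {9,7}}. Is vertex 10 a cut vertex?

Deleting 10 leaves 2 components (was 2), so 10 is not a cut vertex.

No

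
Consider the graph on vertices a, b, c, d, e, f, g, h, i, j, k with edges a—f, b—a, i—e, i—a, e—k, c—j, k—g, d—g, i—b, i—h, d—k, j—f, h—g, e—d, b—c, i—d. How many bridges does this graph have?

The edges on the cycle i-e-d-i are not bridges since each lies on that cycle.
Every edge lies on some cycle, so there are no bridges.

0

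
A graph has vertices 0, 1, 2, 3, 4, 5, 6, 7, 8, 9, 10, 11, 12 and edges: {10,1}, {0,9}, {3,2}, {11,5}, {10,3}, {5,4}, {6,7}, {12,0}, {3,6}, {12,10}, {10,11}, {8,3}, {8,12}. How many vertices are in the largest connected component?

Starting from 0 we can reach 0, 1, 2, 3, 4, 5, 6, 7, 8, 9, 10, 11, 12. That is one component of size 13.
The largest has 13 vertices.

13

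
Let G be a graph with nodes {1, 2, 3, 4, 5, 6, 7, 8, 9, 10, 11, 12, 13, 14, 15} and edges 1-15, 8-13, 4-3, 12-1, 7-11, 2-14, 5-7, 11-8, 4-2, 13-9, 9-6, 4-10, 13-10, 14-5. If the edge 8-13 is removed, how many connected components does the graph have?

2

8 and 13 are still connected via 8-11-7-5-14-2-4-10-13, so the component count stays at 2.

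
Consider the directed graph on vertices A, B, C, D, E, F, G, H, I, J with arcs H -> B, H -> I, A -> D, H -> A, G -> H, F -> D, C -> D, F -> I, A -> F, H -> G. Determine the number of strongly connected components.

9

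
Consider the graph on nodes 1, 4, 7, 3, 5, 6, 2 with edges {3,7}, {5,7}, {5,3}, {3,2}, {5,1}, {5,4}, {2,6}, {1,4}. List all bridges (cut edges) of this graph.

The edges on the cycle 5-1-4-5 are not bridges since each lies on that cycle.
But removing 2–6 disconnects 2 from 6; removing 3–2 disconnects 3 from 2 — these are bridges.

2-3, 2-6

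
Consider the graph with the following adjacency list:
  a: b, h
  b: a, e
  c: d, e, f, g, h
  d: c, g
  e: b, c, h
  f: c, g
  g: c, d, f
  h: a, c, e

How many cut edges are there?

The edges on the cycle c-d-g-c are not bridges since each lies on that cycle.
Every edge lies on some cycle, so there are no bridges.

0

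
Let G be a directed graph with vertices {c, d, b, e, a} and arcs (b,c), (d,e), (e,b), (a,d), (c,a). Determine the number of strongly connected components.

1

{a, b, c, d, e} are all mutually reachable — one SCC of size 5.
That gives 1 strongly connected component.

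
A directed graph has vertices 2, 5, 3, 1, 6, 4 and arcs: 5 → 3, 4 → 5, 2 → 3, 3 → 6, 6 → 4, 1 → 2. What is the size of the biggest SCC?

4

{3, 4, 5, 6} are all mutually reachable — one SCC of size 4.
{2} is an SCC by itself.
{1} is an SCC by itself.
The largest has 4 vertices.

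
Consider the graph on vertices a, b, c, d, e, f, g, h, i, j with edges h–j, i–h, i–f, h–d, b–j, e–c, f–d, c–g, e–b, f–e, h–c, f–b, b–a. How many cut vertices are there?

2

Removing b increases the component count from 1 to 2, so b is a cut vertex.
Removing c increases the component count from 1 to 2, so c is a cut vertex.
By contrast removing f leaves 1 component; it is not a cut vertex. No other vertex is a cut vertex either.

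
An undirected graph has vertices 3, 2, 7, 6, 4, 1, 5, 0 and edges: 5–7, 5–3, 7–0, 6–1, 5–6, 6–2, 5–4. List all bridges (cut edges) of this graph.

0-7, 1-6, 2-6, 3-5, 4-5, 5-6, 5-7

removing 3–5 disconnects 3 from 5; removing 6–5 disconnects 6 from 5; removing 7–0 disconnects 7 from 0; removing 6–1 disconnects 6 from 1 — these are bridges.
In total 7 edges are bridges.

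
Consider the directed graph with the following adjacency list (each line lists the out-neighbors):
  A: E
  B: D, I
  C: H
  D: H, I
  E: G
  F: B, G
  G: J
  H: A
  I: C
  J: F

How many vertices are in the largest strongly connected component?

{A, B, C, D, E, F, G, H, I, J} are all mutually reachable — one SCC of size 10.
The largest has 10 vertices.

10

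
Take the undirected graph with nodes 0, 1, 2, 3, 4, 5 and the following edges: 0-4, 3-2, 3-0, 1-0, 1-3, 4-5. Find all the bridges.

The edges on the cycle 1-3-0-1 are not bridges since each lies on that cycle.
But removing 3-2 disconnects 3 from 2; removing 0-4 disconnects 0 from 4; removing 4-5 disconnects 4 from 5 — these are bridges.

0-4, 2-3, 4-5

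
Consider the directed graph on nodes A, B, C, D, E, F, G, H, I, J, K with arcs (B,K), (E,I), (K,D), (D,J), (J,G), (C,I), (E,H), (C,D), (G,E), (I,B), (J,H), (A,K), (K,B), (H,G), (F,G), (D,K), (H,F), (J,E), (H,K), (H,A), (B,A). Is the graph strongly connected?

There is no directed path from F to C, so the graph is not strongly connected.

No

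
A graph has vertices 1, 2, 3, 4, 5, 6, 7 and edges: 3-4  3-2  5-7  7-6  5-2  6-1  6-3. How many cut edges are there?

2

The edges on the cycle 5-7-6-3-2-5 are not bridges since each lies on that cycle.
But removing 3-4 disconnects 3 from 4; removing 6-1 disconnects 6 from 1 — these are bridges.
That makes 2 bridges.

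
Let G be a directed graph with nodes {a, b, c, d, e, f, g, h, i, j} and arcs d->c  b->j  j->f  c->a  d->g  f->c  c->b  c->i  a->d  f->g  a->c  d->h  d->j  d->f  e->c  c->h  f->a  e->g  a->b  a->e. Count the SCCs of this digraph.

{a, b, c, d, e, f, j} are all mutually reachable — one SCC of size 7.
{h} is an SCC by itself.
{i} is an SCC by itself.
{g} is an SCC by itself.
That gives 4 strongly connected components.

4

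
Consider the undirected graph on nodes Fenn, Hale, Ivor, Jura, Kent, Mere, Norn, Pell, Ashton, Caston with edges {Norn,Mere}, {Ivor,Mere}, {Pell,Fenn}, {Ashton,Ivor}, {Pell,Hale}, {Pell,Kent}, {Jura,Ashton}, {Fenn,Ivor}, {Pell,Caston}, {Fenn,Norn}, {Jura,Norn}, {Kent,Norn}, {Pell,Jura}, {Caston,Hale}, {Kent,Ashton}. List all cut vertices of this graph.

Removing Pell increases the component count from 1 to 2, so Pell is a cut vertex.
By contrast removing Ashton leaves 1 component; it is not a cut vertex. No other vertex is a cut vertex either.

Pell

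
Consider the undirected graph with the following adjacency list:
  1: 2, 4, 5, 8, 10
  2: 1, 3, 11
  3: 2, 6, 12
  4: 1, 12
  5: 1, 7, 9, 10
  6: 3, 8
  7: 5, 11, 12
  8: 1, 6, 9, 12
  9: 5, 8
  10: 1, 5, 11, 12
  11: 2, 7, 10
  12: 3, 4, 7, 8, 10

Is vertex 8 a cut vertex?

Deleting 8 leaves 1 component (was 1) (its neighbors 1, 6, 9, 12 remain connected to each other), so 8 is not a cut vertex.

No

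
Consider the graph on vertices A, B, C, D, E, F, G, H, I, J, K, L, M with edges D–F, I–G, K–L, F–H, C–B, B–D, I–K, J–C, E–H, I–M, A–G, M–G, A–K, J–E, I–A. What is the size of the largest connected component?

7

Starting from A we can reach A, G, I, K, L, M. That is one component of size 6.
Starting from B we can reach B, C, D, E, F, H, J. That is one component of size 7.
The largest has 7 vertices.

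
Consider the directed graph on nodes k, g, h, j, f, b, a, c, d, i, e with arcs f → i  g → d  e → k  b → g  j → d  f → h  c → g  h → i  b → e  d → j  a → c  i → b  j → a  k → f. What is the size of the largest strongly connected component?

6

{b, e, f, h, i, k} are all mutually reachable — one SCC of size 6.
{a, c, d, g, j} are all mutually reachable — one SCC of size 5.
The largest has 6 vertices.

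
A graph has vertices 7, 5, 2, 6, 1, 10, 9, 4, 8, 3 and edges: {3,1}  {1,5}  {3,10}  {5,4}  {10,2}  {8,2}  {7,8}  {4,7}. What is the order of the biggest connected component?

6 is isolated — a component by itself.
9 is isolated — a component by itself.
Starting from 1 we can reach 1, 2, 3, 4, 5, 7, 8, 10. That is one component of size 8.
The largest has 8 vertices.

8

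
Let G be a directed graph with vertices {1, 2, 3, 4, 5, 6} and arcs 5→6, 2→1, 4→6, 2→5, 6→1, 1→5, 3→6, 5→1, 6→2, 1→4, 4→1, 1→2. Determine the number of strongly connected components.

{1, 2, 4, 5, 6} are all mutually reachable — one SCC of size 5.
{3} is an SCC by itself.
That gives 2 strongly connected components.

2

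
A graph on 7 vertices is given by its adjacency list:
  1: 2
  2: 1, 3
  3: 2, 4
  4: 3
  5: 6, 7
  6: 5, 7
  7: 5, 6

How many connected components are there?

2

Starting from 5 we can reach 5, 6, 7. That is one component of size 3.
Starting from 1 we can reach 1, 2, 3, 4. That is one component of size 4.
Total: 2 components.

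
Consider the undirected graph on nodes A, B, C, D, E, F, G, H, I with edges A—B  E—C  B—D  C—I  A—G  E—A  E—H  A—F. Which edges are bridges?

A-B, A-E, A-F, A-G, B-D, C-E, C-I, E-H

removing A—G disconnects A from G; removing E—H disconnects E from H; removing F—A disconnects F from A; removing A—B disconnects A from B — these are bridges.
In total 8 edges are bridges.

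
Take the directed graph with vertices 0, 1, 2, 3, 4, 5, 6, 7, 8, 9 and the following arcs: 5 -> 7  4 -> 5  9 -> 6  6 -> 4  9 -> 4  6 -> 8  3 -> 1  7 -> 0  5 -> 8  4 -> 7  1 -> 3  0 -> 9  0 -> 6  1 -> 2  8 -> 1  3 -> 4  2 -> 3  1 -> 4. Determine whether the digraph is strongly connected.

Yes

From 8 we can reach every vertex (0, 1, 2, 3, 4, 5, 6, 7, 8, 9), and every vertex can reach 8 (0, 1, 2, 3, 4, 5, 6, 7, 8, 9). So the whole graph is one strongly connected component.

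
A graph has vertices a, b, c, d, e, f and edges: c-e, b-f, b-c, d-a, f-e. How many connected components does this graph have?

2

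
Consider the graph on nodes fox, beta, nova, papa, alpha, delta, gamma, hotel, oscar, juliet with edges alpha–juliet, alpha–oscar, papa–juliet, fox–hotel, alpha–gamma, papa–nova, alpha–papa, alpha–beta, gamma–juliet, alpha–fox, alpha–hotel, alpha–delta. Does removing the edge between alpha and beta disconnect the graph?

Removing alpha–beta leaves no path between alpha and beta: the component count goes from 1 to 2. So it is a bridge.

Yes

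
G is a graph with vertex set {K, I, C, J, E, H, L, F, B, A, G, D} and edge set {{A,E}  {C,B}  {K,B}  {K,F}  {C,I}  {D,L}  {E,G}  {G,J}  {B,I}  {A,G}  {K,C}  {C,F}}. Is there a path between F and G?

No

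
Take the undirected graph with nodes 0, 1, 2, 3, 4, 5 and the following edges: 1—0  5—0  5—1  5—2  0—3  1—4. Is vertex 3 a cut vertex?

No

Deleting 3 leaves 1 component (was 1), so 3 is not a cut vertex.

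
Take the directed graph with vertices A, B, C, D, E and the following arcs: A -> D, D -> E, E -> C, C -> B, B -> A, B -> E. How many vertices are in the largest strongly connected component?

5

{A, B, C, D, E} are all mutually reachable — one SCC of size 5.
The largest has 5 vertices.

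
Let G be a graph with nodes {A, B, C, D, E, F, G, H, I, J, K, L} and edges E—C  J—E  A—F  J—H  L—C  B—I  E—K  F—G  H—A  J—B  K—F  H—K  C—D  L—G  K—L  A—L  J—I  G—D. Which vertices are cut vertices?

Removing J increases the component count from 1 to 2, so J is a cut vertex.
By contrast removing C leaves 1 component; it is not a cut vertex. No other vertex is a cut vertex either.

J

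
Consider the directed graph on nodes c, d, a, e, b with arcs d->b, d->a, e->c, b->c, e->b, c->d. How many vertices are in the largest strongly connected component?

3

{b, c, d} are all mutually reachable — one SCC of size 3.
{e} is an SCC by itself.
{a} is an SCC by itself.
The largest has 3 vertices.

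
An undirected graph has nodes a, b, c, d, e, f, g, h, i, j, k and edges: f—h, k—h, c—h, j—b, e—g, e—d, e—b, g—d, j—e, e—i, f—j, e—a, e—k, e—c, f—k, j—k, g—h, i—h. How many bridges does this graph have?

The edges on the cycle e-i-h-c-e are not bridges since each lies on that cycle.
But removing e—a disconnects e from a — this is a bridge.

1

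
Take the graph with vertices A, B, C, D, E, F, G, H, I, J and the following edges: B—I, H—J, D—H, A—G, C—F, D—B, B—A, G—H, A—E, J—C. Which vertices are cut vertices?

Removing A increases the component count from 1 to 2, so A is a cut vertex.
Removing B increases the component count from 1 to 2, so B is a cut vertex.
Removing C increases the component count from 1 to 2, so C is a cut vertex.
Likewise H, J are cut vertices.
By contrast removing I leaves 1 component; it is not a cut vertex. No other vertex is a cut vertex either.

A, B, C, H, J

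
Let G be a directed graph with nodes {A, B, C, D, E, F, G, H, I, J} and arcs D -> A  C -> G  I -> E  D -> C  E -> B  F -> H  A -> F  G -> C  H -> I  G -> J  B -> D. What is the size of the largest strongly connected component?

{A, B, D, E, F, H, I} are all mutually reachable — one SCC of size 7.
{C, G} are all mutually reachable — one SCC of size 2.
{J} is an SCC by itself.
The largest has 7 vertices.

7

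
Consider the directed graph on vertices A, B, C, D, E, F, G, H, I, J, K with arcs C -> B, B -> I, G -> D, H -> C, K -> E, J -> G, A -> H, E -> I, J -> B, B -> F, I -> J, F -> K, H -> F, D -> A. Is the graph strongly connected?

Yes

From B we can reach every vertex (A, B, C, D, E, F, G, H, I, J, K), and every vertex can reach B (A, B, C, D, E, F, G, H, I, J, K). So the whole graph is one strongly connected component.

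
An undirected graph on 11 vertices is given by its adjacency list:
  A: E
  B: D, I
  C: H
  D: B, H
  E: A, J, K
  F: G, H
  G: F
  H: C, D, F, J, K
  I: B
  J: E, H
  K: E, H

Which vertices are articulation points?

B, D, E, F, H

Removing B increases the component count from 1 to 2, so B is a cut vertex.
Removing D increases the component count from 1 to 2, so D is a cut vertex.
Removing E increases the component count from 1 to 2, so E is a cut vertex.
Likewise F, H are cut vertices.
By contrast removing I leaves 1 component; it is not a cut vertex. No other vertex is a cut vertex either.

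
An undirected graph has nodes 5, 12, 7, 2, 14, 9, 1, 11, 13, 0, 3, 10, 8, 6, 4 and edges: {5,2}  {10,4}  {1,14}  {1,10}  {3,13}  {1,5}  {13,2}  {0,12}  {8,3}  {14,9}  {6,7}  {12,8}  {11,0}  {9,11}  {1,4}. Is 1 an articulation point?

Yes

Deleting 1 raises the number of components from 2 to 3, so 1 is a cut vertex.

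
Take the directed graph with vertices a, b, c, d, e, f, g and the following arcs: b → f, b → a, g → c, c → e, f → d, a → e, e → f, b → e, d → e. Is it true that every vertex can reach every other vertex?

No

There is no directed path from e to g, so the graph is not strongly connected.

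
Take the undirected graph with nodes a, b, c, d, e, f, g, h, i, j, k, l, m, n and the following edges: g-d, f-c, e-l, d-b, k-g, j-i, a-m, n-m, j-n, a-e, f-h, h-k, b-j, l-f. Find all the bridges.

The edges on the cycle a-e-l-f-h-k-g-d-b-j-n-m-a are not bridges since each lies on that cycle.
But removing j-i disconnects j from i; removing f-c disconnects f from c — these are bridges.

c-f, i-j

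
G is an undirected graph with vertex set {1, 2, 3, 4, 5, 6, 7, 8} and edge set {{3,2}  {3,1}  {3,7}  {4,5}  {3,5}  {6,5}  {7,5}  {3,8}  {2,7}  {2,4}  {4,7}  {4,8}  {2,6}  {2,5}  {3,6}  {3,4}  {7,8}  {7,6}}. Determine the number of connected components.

1

Starting from 1 we can reach 1, 2, 3, 4, 5, 6, 7, 8. That is one component of size 8.
Total: 1 component.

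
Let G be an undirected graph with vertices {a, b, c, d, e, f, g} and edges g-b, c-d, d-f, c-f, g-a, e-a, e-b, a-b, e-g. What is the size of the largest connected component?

4

Starting from c we can reach c, d, f. That is one component of size 3.
Starting from a we can reach a, b, e, g. That is one component of size 4.
The largest has 4 vertices.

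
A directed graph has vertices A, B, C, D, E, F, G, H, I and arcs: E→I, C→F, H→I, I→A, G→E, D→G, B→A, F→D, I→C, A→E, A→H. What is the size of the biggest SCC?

{A, C, D, E, F, G, H, I} are all mutually reachable — one SCC of size 8.
{B} is an SCC by itself.
The largest has 8 vertices.

8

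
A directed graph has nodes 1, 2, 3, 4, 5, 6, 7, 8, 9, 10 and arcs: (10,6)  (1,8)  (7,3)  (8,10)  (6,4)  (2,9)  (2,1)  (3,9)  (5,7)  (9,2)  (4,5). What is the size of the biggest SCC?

10

{1, 2, 3, 4, 5, 6, 7, 8, 9, 10} are all mutually reachable — one SCC of size 10.
The largest has 10 vertices.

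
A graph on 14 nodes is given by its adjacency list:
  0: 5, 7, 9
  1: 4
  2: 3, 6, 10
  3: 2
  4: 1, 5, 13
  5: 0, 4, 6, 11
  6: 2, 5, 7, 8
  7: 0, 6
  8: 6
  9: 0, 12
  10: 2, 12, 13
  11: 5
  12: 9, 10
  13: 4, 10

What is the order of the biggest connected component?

14

Starting from 0 we can reach 0, 1, 2, 3, 4, 5, 6, 7, 8, 9, 10, 11, 12, 13. That is one component of size 14.
The largest has 14 vertices.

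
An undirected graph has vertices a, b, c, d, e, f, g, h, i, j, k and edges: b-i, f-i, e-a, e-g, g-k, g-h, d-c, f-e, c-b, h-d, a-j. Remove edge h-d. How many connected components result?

1

h and d are still connected via h-g-e-f-i-b-c-d, so the component count stays at 1.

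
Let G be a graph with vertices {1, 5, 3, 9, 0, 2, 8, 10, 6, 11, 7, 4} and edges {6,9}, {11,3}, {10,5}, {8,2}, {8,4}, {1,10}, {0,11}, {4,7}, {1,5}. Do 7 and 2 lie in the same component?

Yes

From 7 we can reach 2, 4, 7, 8, which includes 2.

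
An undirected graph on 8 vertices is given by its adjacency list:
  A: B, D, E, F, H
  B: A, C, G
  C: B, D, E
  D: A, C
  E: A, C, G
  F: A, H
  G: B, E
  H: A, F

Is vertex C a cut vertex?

Deleting C leaves 1 component (was 1) (its neighbors B, D, E remain connected to each other), so C is not a cut vertex.

No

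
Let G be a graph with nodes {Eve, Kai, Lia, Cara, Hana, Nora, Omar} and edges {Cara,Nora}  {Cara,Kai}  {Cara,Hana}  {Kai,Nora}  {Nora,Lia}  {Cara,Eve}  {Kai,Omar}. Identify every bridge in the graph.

The edges on the cycle Cara-Kai-Nora-Cara are not bridges since each lies on that cycle.
But removing Kai–Omar disconnects Kai from Omar; removing Nora–Lia disconnects Nora from Lia; removing Cara–Eve disconnects Cara from Eve; removing Cara–Hana disconnects Cara from Hana — these are bridges.

Cara-Eve, Cara-Hana, Kai-Omar, Lia-Nora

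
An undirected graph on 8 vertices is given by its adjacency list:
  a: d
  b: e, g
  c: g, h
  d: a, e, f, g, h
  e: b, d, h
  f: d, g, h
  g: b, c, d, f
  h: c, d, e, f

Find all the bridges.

a-d

The edges on the cycle d-e-b-g-d are not bridges since each lies on that cycle.
But removing a-d disconnects a from d — this is a bridge.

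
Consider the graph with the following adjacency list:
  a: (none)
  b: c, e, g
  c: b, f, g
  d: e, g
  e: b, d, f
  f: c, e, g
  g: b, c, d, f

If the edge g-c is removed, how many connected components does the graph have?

2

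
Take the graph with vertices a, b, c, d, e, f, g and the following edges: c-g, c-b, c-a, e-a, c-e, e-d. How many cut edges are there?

3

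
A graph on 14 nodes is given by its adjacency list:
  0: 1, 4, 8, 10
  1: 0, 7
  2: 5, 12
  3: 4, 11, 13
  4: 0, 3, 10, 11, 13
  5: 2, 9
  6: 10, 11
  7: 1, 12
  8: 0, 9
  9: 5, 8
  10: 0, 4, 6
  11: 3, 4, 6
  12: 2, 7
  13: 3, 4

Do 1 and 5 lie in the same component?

Yes

From 1 we can reach 0, 1, 2, 3, 4, 5, 6, 7, 8, 9, 10, 11, 12, 13, which includes 5.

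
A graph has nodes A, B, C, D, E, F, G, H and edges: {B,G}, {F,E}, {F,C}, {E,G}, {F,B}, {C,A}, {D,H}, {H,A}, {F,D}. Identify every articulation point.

F

Removing F increases the component count from 1 to 2, so F is a cut vertex.
By contrast removing H leaves 1 component; it is not a cut vertex. No other vertex is a cut vertex either.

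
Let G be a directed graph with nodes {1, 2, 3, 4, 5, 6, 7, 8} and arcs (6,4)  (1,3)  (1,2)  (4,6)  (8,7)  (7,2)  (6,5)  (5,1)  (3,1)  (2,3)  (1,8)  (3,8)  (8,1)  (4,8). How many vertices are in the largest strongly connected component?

5

{1, 2, 3, 7, 8} are all mutually reachable — one SCC of size 5.
{4, 6} are all mutually reachable — one SCC of size 2.
{5} is an SCC by itself.
The largest has 5 vertices.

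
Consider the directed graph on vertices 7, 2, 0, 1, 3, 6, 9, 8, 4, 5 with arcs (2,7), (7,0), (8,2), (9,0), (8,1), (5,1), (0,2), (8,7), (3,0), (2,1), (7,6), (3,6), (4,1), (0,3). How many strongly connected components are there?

{0, 2, 3, 7} are all mutually reachable — one SCC of size 4.
{5} is an SCC by itself.
{6} is an SCC by itself.
{1} is an SCC by itself.
{9} is an SCC by itself.
(and 2 more singleton SCCs)
That gives 7 strongly connected components.

7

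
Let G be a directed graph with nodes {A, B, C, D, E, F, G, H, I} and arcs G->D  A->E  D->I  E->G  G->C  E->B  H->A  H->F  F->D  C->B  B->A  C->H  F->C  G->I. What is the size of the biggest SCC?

7

{A, B, C, E, F, G, H} are all mutually reachable — one SCC of size 7.
{I} is an SCC by itself.
{D} is an SCC by itself.
The largest has 7 vertices.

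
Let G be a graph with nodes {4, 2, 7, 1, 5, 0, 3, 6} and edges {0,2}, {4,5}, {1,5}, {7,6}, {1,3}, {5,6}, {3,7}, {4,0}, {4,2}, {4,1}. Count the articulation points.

Removing 4 increases the component count from 1 to 2, so 4 is a cut vertex.
By contrast removing 7 leaves 1 component; it is not a cut vertex. No other vertex is a cut vertex either.

1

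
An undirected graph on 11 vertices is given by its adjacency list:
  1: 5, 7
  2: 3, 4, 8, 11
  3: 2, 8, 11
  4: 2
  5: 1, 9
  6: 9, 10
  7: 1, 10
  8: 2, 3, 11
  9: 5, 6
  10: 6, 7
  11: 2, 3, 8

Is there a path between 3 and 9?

The component containing 3 is {2, 3, 4, 8, 11}, and 9 is not in it.

No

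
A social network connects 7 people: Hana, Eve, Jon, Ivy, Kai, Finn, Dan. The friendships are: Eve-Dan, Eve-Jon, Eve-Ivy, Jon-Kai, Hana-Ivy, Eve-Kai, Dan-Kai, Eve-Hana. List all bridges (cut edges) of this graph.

none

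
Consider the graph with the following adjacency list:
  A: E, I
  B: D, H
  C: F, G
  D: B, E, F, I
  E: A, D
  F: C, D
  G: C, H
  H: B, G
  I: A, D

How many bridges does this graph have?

0

The edges on the cycle D-E-A-I-D are not bridges since each lies on that cycle.
Every edge lies on some cycle, so there are no bridges.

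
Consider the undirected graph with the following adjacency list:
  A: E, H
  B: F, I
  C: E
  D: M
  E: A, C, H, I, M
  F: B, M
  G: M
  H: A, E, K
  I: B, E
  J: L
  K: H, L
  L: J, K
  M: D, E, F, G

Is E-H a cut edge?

No

After removing E-H, the path E-A-H still connects them, so the edge is not a bridge.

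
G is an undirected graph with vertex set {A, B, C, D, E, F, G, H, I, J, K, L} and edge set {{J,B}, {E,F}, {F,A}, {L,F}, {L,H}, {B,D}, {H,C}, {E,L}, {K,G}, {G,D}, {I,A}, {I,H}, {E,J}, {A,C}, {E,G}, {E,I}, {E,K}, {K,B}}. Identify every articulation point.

E

Removing E increases the component count from 1 to 2, so E is a cut vertex.
By contrast removing L leaves 1 component; it is not a cut vertex. No other vertex is a cut vertex either.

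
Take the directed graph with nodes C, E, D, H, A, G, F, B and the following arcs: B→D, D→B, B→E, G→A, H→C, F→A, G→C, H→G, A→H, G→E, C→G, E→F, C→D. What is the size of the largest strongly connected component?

{A, B, C, D, E, F, G, H} are all mutually reachable — one SCC of size 8.
The largest has 8 vertices.

8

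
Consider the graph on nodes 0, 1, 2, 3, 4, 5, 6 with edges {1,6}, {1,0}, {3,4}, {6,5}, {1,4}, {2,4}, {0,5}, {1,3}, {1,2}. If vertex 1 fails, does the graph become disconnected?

Deleting 1 raises the number of components from 1 to 2, so 1 is a cut vertex.

Yes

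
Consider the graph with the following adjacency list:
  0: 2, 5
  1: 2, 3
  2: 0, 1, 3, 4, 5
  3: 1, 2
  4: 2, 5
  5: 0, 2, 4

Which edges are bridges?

none

The edges on the cycle 2-3-1-2 are not bridges since each lies on that cycle.
Every edge lies on some cycle, so there are no bridges.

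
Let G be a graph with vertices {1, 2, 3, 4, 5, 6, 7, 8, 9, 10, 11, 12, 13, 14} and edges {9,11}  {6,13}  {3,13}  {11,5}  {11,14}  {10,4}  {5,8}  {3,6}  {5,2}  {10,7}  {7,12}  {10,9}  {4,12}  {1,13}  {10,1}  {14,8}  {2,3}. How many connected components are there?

Starting from 1 we can reach 1, 2, 3, 4, 5, 6, 7, 8, 9, 10, 11, 12, 13, 14. That is one component of size 14.
Total: 1 component.

1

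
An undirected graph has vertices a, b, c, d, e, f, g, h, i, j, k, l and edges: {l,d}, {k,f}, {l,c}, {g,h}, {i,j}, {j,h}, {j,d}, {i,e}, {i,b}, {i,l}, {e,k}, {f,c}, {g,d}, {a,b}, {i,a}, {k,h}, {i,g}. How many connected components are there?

Starting from a we can reach a, b, c, d, e, f, g, h, i, j, k, l. That is one component of size 12.
Total: 1 component.

1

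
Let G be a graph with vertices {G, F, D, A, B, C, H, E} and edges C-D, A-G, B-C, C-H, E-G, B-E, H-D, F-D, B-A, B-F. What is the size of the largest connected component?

Starting from A we can reach A, B, C, D, E, F, G, H. That is one component of size 8.
The largest has 8 vertices.

8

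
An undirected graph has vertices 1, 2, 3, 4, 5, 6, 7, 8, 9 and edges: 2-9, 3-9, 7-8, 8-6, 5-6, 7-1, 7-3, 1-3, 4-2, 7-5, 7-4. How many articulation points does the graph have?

1

Removing 7 increases the component count from 1 to 2, so 7 is a cut vertex.
By contrast removing 5 leaves 1 component; it is not a cut vertex. No other vertex is a cut vertex either.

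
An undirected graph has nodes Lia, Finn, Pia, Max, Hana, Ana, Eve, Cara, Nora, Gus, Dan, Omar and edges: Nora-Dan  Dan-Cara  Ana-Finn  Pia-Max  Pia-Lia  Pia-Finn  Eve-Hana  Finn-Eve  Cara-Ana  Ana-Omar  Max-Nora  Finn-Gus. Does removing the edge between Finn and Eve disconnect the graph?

Yes

Removing Finn-Eve leaves no path between Finn and Eve: the component count goes from 1 to 2. So it is a bridge.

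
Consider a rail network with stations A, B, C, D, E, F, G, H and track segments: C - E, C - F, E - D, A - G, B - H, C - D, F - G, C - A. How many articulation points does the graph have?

Removing C increases the component count from 2 to 3, so C is a cut vertex.
By contrast removing D leaves 2 components; it is not a cut vertex. No other vertex is a cut vertex either.

1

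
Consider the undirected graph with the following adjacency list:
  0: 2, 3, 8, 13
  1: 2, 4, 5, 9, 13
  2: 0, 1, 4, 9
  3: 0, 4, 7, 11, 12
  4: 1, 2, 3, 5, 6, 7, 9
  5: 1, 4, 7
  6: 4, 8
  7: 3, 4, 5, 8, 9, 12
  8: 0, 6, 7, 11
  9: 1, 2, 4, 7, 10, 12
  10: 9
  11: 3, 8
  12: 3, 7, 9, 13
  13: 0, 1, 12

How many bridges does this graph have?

The edges on the cycle 4-2-0-13-12-3-4 are not bridges since each lies on that cycle.
But removing 9-10 disconnects 9 from 10 — this is a bridge.

1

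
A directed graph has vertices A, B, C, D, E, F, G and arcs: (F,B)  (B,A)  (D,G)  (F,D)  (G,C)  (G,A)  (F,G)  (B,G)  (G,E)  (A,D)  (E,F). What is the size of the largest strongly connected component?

6

{A, B, D, E, F, G} are all mutually reachable — one SCC of size 6.
{C} is an SCC by itself.
The largest has 6 vertices.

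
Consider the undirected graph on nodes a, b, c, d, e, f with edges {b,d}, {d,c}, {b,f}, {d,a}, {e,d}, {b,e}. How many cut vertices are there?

2

Removing b increases the component count from 1 to 2, so b is a cut vertex.
Removing d increases the component count from 1 to 3, so d is a cut vertex.
By contrast removing c leaves 1 component; it is not a cut vertex. No other vertex is a cut vertex either.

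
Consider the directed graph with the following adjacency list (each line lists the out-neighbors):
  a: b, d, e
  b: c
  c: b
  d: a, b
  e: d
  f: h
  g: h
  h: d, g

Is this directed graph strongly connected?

No

There is no directed path from d to h, so the graph is not strongly connected.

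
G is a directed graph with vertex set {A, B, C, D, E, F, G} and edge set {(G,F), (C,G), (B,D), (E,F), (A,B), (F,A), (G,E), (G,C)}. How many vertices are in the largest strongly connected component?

2

{C, G} are all mutually reachable — one SCC of size 2.
{E} is an SCC by itself.
{B} is an SCC by itself.
{F} is an SCC by itself.
{D} is an SCC by itself.
(and 1 more singleton SCC)
The largest has 2 vertices.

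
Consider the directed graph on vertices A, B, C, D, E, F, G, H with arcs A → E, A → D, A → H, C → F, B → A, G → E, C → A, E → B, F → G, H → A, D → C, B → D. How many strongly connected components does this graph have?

1

{A, B, C, D, E, F, G, H} are all mutually reachable — one SCC of size 8.
That gives 1 strongly connected component.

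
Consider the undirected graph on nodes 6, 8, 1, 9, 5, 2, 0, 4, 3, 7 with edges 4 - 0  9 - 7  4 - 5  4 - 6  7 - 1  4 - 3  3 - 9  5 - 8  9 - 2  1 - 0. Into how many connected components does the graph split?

1

Starting from 0 we can reach 0, 1, 2, 3, 4, 5, 6, 7, 8, 9. That is one component of size 10.
Total: 1 component.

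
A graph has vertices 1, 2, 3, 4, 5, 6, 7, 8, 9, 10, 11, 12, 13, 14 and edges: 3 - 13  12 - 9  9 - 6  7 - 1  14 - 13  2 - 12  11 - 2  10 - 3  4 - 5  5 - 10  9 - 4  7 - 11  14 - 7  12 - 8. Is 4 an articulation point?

No

Deleting 4 leaves 1 component (was 1) (its neighbors 5, 9 remain connected to each other), so 4 is not a cut vertex.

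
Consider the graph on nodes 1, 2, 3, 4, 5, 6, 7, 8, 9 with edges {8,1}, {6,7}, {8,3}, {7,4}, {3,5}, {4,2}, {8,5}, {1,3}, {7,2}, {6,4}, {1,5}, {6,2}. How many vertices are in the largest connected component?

4

9 is isolated — a component by itself.
Starting from 2 we can reach 2, 4, 6, 7. That is one component of size 4.
Starting from 1 we can reach 1, 3, 5, 8. That is one component of size 4.
The largest has 4 vertices.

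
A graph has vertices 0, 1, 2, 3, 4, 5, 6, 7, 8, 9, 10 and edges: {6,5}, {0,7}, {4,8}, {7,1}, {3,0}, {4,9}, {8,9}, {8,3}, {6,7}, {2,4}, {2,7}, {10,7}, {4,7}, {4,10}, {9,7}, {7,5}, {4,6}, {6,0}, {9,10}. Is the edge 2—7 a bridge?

No

After removing 2—7, the path 2-4-7 still connects them, so the edge is not a bridge.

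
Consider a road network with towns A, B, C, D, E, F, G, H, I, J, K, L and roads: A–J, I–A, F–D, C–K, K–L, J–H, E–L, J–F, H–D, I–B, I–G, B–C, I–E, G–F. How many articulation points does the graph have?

1

Removing I increases the component count from 1 to 2, so I is a cut vertex.
By contrast removing H leaves 1 component; it is not a cut vertex. No other vertex is a cut vertex either.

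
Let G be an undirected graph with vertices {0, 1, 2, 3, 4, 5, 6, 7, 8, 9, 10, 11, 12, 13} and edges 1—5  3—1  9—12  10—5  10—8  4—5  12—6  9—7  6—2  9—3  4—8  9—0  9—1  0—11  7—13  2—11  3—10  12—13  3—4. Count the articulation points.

1

Removing 9 increases the component count from 1 to 2, so 9 is a cut vertex.
By contrast removing 2 leaves 1 component; it is not a cut vertex. No other vertex is a cut vertex either.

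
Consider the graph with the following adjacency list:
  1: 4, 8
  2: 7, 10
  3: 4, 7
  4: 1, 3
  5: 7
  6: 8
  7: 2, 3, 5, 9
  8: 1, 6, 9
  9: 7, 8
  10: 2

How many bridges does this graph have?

4

The edges on the cycle 8-9-7-3-4-1-8 are not bridges since each lies on that cycle.
But removing 8-6 disconnects 8 from 6; removing 2-7 disconnects 2 from 7; removing 2-10 disconnects 2 from 10; removing 7-5 disconnects 7 from 5 — these are bridges.
That makes 4 bridges.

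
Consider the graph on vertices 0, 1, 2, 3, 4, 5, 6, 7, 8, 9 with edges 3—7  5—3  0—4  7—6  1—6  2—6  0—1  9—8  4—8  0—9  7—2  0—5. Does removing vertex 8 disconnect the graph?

No

Deleting 8 leaves 1 component (was 1) (its neighbors 4, 9 remain connected to each other), so 8 is not a cut vertex.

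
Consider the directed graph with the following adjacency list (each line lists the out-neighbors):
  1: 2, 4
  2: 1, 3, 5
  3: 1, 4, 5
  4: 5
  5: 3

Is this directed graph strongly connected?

From 5 we can reach every vertex (1, 2, 3, 4, 5), and every vertex can reach 5 (1, 2, 3, 4, 5). So the whole graph is one strongly connected component.

Yes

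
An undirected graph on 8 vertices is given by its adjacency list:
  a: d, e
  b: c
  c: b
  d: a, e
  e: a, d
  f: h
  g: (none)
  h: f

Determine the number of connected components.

4

g is isolated — a component by itself.
Starting from f we can reach f, h. That is one component of size 2.
Starting from b we can reach b, c. That is one component of size 2.
Starting from a we can reach a, d, e. That is one component of size 3.
Total: 4 components.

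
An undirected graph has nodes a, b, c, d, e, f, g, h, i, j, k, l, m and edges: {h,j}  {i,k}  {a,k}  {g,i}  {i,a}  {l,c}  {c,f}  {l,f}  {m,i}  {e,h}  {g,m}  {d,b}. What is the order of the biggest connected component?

Starting from b we can reach b, d. That is one component of size 2.
Starting from c we can reach c, f, l. That is one component of size 3.
Starting from e we can reach e, h, j. That is one component of size 3.
Starting from a we can reach a, g, i, k, m. That is one component of size 5.
The largest has 5 vertices.

5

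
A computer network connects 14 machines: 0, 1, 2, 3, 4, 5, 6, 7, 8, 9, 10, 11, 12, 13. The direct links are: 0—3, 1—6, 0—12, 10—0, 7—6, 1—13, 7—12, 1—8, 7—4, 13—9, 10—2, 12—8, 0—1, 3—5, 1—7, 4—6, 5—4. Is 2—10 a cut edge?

Removing 2—10 leaves no path between 2 and 10: the component count goes from 2 to 3. So it is a bridge.

Yes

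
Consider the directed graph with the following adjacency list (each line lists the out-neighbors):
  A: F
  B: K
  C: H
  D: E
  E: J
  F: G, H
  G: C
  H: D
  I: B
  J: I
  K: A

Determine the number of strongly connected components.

1

{A, B, C, D, E, F, G, H, I, J, K} are all mutually reachable — one SCC of size 11.
That gives 1 strongly connected component.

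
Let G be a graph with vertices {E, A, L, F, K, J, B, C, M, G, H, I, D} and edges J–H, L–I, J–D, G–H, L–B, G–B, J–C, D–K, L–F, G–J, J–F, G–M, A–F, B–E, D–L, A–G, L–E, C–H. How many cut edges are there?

3

The edges on the cycle G-J-C-H-G are not bridges since each lies on that cycle.
But removing G–M disconnects G from M; removing K–D disconnects K from D; removing L–I disconnects L from I — these are bridges.
That makes 3 bridges.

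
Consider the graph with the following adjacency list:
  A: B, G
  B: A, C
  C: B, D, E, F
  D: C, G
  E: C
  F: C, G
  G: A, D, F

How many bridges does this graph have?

1

The edges on the cycle B-A-G-F-C-B are not bridges since each lies on that cycle.
But removing E-C disconnects E from C — this is a bridge.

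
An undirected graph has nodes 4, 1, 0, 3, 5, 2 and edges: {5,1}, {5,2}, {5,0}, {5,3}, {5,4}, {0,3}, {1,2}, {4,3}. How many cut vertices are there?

Removing 5 increases the component count from 1 to 2, so 5 is a cut vertex.
By contrast removing 2 leaves 1 component; it is not a cut vertex. No other vertex is a cut vertex either.

1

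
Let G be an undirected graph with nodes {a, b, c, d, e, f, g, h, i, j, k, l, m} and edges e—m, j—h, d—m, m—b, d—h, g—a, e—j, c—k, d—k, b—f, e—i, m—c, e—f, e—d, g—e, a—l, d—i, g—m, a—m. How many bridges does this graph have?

1

The edges on the cycle g-e-d-k-c-m-g are not bridges since each lies on that cycle.
But removing a—l disconnects a from l — this is a bridge.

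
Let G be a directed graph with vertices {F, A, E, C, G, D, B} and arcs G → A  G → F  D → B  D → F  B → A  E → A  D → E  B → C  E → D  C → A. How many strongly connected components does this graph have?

6

{D, E} are all mutually reachable — one SCC of size 2.
{G} is an SCC by itself.
{A} is an SCC by itself.
{F} is an SCC by itself.
{B} is an SCC by itself.
(and 1 more singleton SCC)
That gives 6 strongly connected components.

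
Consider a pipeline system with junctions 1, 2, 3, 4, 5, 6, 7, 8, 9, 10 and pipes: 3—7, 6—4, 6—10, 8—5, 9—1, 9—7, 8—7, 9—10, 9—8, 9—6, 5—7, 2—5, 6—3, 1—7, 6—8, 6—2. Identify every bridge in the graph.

The edges on the cycle 9-6-2-5-8-9 are not bridges since each lies on that cycle.
But removing 6—4 disconnects 6 from 4 — this is a bridge.

4-6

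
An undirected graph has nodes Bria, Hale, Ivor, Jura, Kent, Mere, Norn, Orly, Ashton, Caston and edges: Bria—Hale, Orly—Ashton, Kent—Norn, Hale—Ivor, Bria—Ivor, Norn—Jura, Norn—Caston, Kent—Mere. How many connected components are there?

3

Starting from Orly we can reach Orly, Ashton. That is one component of size 2.
Starting from Bria we can reach Bria, Hale, Ivor. That is one component of size 3.
Starting from Jura we can reach Jura, Kent, Mere, Norn, Caston. That is one component of size 5.
Total: 3 components.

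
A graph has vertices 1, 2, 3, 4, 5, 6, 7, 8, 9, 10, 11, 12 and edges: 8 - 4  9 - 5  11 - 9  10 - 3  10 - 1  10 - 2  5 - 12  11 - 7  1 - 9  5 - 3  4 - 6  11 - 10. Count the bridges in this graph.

5

The edges on the cycle 11-10-1-9-11 are not bridges since each lies on that cycle.
But removing 8 - 4 disconnects 8 from 4; removing 12 - 5 disconnects 12 from 5; removing 10 - 2 disconnects 10 from 2; removing 11 - 7 disconnects 11 from 7 — these are bridges.
In total 5 edges are bridges.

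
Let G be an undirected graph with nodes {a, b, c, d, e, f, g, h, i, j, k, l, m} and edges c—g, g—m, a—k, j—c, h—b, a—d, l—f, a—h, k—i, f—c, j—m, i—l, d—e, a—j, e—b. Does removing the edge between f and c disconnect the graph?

After removing f—c, the path f-l-i-k-a-j-c still connects them, so the edge is not a bridge.

No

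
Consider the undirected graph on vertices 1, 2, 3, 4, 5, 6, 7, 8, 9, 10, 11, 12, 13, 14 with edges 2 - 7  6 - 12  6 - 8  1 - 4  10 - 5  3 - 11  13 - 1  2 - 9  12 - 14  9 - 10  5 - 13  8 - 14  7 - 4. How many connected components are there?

Starting from 3 we can reach 3, 11. That is one component of size 2.
Starting from 6 we can reach 6, 8, 12, 14. That is one component of size 4.
Starting from 1 we can reach 1, 2, 4, 5, 7, 9, 10, 13. That is one component of size 8.
Total: 3 components.

3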